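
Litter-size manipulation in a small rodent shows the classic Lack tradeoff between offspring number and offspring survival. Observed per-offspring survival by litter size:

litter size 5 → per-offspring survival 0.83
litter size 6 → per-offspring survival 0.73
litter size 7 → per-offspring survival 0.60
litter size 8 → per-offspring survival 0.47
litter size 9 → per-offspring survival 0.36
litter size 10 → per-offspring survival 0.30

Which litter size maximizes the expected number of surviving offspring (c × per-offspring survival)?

6

Expected surviving offspring = c × s(c):
  c=5: 5 × 0.83 = 4.150
  c=6: 6 × 0.73 = 4.380
  c=7: 7 × 0.60 = 4.200
  c=8: 8 × 0.47 = 3.760
  c=9: 9 × 0.36 = 3.240
  c=10: 10 × 0.30 = 3.000
Maximum at c = 6 (4.380 surviving offspring).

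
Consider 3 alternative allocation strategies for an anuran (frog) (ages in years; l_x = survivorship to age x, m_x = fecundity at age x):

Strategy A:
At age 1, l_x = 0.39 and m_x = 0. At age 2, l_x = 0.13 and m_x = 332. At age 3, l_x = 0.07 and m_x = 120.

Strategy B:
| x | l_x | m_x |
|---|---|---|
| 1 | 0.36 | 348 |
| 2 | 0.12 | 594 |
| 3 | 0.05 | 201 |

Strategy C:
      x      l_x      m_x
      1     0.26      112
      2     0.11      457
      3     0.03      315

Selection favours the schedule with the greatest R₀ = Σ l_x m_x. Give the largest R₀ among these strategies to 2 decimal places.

Strategy A: R₀ = 0.39×0 + 0.13×332 + 0.07×120 = 51.5600
Strategy B: R₀ = 0.36×348 + 0.12×594 + 0.05×201 = 206.6100
Strategy C: R₀ = 0.26×112 + 0.11×457 + 0.03×315 = 88.8400
Highest R₀: strategy B with 206.6100.

206.61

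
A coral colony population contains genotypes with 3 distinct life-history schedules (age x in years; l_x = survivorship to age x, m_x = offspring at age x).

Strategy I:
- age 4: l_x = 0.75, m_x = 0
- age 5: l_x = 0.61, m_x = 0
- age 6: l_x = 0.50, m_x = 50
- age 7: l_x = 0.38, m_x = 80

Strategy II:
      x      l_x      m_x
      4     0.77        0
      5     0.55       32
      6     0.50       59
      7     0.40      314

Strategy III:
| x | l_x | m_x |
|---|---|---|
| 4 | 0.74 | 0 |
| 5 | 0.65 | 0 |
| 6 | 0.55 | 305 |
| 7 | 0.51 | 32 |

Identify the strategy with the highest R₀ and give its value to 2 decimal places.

184.07

Strategy I: R₀ = 0.75×0 + 0.61×0 + 0.50×50 + 0.38×80 = 55.4000
Strategy II: R₀ = 0.77×0 + 0.55×32 + 0.50×59 + 0.40×314 = 172.7000
Strategy III: R₀ = 0.74×0 + 0.65×0 + 0.55×305 + 0.51×32 = 184.0700
Highest R₀: strategy III with 184.0700.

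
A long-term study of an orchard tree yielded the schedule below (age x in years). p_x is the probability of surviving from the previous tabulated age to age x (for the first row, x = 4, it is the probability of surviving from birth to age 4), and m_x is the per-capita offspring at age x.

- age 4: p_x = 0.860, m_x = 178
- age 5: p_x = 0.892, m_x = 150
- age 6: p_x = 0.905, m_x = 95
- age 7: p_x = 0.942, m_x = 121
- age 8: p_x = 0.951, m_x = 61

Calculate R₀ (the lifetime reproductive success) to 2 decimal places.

Survivorship from birth: l_x = p_4·p_5·…·p_x.
  l_4 = 0.86000
  l_5 = 0.76712
  l_6 = 0.69424
  l_7 = 0.65398
  l_8 = 0.62193
R₀ = Σ l_x m_x:
  age 4: 0.86000 × 178 = 153.0800
  age 5: 0.76712 × 150 = 115.0680
  age 6: 0.69424 × 95 = 65.9528
  age 7: 0.65398 × 121 = 79.1316
  age 8: 0.62193 × 61 = 37.9377
R₀ = 153.0800 + 115.0680 + 65.9528 + 79.1316 + 37.9377 = 451.1701

451.17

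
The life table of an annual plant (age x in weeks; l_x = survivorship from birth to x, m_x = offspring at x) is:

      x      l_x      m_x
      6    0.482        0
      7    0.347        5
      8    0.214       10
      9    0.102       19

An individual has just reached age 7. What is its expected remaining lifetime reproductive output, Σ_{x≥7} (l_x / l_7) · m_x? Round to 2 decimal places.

16.75

l_7 = 0.347. Conditional survival from age 7 to x is l_x / l_7.
  x=7: (0.347/0.347) × 5 = 5.0000
  x=8: (0.214/0.347) × 10 = 6.1671
  x=9: (0.102/0.347) × 19 = 5.5850
Sum = 5.0000 + 6.1671 + 5.5850 = 16.7522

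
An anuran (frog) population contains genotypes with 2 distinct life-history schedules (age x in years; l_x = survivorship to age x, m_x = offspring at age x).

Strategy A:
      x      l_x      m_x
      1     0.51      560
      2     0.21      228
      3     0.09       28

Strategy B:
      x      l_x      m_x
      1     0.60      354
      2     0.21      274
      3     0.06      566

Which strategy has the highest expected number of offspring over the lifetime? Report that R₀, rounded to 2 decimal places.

Strategy A: R₀ = 0.51×560 + 0.21×228 + 0.09×28 = 336.0000
Strategy B: R₀ = 0.60×354 + 0.21×274 + 0.06×566 = 303.9000
Highest R₀: strategy A with 336.0000.

336.00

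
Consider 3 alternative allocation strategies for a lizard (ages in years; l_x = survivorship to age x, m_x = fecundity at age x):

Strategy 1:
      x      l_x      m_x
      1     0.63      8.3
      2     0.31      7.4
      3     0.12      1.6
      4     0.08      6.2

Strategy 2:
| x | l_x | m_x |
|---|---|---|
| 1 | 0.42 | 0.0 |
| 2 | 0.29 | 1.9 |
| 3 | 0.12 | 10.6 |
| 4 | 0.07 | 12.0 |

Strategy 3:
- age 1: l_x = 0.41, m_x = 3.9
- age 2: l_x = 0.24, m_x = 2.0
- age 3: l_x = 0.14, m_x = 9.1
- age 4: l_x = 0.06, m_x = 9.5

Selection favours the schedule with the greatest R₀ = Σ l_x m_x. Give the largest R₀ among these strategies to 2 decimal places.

8.21

Strategy 1: R₀ = 0.63×8.3 + 0.31×7.4 + 0.12×1.6 + 0.08×6.2 = 8.2110
Strategy 2: R₀ = 0.42×0.0 + 0.29×1.9 + 0.12×10.6 + 0.07×12.0 = 2.6630
Strategy 3: R₀ = 0.41×3.9 + 0.24×2.0 + 0.14×9.1 + 0.06×9.5 = 3.9230
Highest R₀: strategy 1 with 8.2110.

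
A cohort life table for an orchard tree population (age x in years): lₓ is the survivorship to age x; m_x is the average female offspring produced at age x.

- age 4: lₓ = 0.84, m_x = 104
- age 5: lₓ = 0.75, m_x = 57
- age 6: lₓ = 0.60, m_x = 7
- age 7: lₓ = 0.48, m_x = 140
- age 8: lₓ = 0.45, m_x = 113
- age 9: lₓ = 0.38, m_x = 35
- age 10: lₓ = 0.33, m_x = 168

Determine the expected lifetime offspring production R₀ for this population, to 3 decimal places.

321.100

R₀ = Σ lₓ m_x:
  age 4: 0.84 × 104 = 87.3600
  age 5: 0.75 × 57 = 42.7500
  age 6: 0.60 × 7 = 4.2000
  age 7: 0.48 × 140 = 67.2000
  age 8: 0.45 × 113 = 50.8500
  age 9: 0.38 × 35 = 13.3000
  age 10: 0.33 × 168 = 55.4400
R₀ = 87.3600 + 42.7500 + 4.2000 + 67.2000 + 50.8500 + 13.3000 + 55.4400 = 321.1000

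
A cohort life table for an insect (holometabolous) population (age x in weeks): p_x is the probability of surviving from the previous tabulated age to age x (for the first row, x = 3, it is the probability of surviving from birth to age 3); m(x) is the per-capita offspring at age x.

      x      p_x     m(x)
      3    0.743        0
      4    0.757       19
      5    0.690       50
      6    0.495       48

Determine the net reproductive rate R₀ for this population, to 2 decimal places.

Survivorship from birth: l_x = p_3·p_4·…·p_x.
  l_3 = 0.74300
  l_4 = 0.56245
  l_5 = 0.38809
  l_6 = 0.19211
R₀ = Σ l_x m(x):
  age 3: 0.74300 × 0 = 0.0000
  age 4: 0.56245 × 19 = 10.6866
  age 5: 0.38809 × 50 = 19.4045
  age 6: 0.19211 × 48 = 9.2213
R₀ = 0.0000 + 10.6866 + 19.4045 + 9.2213 = 39.3123

39.31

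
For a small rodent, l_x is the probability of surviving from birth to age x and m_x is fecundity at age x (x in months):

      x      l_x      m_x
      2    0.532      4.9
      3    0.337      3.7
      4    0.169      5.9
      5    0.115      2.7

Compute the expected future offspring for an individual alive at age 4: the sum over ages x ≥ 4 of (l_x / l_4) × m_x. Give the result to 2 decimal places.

7.74

l_4 = 0.169. Conditional survival from age 4 to x is l_x / l_4.
  x=4: (0.169/0.169) × 5.9 = 5.9000
  x=5: (0.115/0.169) × 2.7 = 1.8373
Sum = 5.9000 + 1.8373 = 7.7373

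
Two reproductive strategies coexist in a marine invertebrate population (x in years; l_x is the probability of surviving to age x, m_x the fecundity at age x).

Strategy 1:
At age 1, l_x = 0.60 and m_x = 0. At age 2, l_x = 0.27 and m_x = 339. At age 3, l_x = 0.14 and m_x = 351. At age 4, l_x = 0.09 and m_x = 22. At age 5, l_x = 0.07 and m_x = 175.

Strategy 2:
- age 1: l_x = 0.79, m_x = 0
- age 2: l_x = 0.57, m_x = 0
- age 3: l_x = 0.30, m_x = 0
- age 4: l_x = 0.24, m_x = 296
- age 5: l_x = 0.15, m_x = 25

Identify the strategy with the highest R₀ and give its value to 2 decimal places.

Strategy 1: R₀ = 0.60×0 + 0.27×339 + 0.14×351 + 0.09×22 + 0.07×175 = 154.9000
Strategy 2: R₀ = 0.79×0 + 0.57×0 + 0.30×0 + 0.24×296 + 0.15×25 = 74.7900
Highest R₀: strategy 1 with 154.9000.

154.90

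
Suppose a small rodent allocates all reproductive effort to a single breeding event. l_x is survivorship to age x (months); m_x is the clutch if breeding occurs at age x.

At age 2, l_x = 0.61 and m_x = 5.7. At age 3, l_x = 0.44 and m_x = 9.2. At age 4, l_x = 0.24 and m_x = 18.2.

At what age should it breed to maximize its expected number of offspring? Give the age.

4

Expected offspring if breeding at age x = l_x × m_x:
  age 2: 0.61 × 5.7 = 3.477
  age 3: 0.44 × 9.2 = 4.048
  age 4: 0.24 × 18.2 = 4.368
Maximum at age 4 (4.368).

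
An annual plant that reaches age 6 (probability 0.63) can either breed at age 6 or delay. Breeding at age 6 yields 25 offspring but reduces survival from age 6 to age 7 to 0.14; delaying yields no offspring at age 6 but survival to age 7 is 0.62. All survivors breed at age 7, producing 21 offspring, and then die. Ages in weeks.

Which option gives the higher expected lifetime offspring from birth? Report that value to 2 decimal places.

breed at age 6: R₀ = 0.63 × (25 + 0.14 × 21) = 0.63 × 27.9400 = 17.6022
delay to age 7: R₀ = 0.63 × (0.62 × 21) = 0.63 × 13.0200 = 8.2026
Higher: breed at age 6 (17.6022).

17.60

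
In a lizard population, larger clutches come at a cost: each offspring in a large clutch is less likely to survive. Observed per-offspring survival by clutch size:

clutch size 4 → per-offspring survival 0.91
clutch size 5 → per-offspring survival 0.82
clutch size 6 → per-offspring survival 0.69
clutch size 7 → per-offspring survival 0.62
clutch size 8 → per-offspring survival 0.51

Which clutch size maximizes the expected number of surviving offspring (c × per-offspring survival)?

7

Expected surviving offspring = c × s(c):
  c=4: 4 × 0.91 = 3.640
  c=5: 5 × 0.82 = 4.100
  c=6: 6 × 0.69 = 4.140
  c=7: 7 × 0.62 = 4.340
  c=8: 8 × 0.51 = 4.080
Maximum at c = 7 (4.340 surviving offspring).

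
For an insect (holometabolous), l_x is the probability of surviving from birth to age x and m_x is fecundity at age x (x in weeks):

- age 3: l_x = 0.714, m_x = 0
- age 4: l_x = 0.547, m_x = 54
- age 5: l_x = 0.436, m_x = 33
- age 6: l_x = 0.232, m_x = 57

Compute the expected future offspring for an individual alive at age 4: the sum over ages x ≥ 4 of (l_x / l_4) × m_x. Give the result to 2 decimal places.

104.48

l_4 = 0.547. Conditional survival from age 4 to x is l_x / l_4.
  x=4: (0.547/0.547) × 54 = 54.0000
  x=5: (0.436/0.547) × 33 = 26.3035
  x=6: (0.232/0.547) × 57 = 24.1755
Sum = 54.0000 + 26.3035 + 24.1755 = 104.4790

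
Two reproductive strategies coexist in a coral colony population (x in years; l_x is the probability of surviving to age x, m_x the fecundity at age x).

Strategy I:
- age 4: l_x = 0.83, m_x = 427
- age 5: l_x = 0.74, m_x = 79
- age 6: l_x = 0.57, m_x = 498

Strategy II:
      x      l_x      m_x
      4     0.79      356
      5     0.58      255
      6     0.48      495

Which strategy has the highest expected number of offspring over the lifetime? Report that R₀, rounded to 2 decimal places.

Strategy I: R₀ = 0.83×427 + 0.74×79 + 0.57×498 = 696.7300
Strategy II: R₀ = 0.79×356 + 0.58×255 + 0.48×495 = 666.7400
Highest R₀: strategy I with 696.7300.

696.73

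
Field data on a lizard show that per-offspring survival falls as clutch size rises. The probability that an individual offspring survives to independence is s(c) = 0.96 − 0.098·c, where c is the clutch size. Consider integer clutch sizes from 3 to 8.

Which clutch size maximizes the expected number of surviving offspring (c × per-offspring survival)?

5

Expected surviving offspring = c × s(c):
  c=3: 3 × 0.666 = 1.998
  c=4: 4 × 0.568 = 2.272
  c=5: 5 × 0.470 = 2.350
  c=6: 6 × 0.372 = 2.232
  c=7: 7 × 0.274 = 1.918
  c=8: 8 × 0.176 = 1.408
Maximum at c = 5 (2.350 surviving offspring).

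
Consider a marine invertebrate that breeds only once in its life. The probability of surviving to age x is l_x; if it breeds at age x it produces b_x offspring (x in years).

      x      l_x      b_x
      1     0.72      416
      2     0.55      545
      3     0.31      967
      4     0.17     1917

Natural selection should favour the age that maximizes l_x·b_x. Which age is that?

4

Expected offspring if breeding at age x = l_x × b_x:
  age 1: 0.72 × 416 = 299.520
  age 2: 0.55 × 545 = 299.750
  age 3: 0.31 × 967 = 299.770
  age 4: 0.17 × 1917 = 325.890
Maximum at age 4 (325.890).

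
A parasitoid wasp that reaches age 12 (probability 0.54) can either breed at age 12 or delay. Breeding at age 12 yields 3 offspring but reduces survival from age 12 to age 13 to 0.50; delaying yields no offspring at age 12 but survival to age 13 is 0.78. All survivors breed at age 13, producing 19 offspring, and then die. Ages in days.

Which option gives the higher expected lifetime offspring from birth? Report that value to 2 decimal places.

8.00

breed at age 12: R₀ = 0.54 × (3 + 0.50 × 19) = 0.54 × 12.5000 = 6.7500
delay to age 13: R₀ = 0.54 × (0.78 × 19) = 0.54 × 14.8200 = 8.0028
Higher: delay to age 13 (8.0028).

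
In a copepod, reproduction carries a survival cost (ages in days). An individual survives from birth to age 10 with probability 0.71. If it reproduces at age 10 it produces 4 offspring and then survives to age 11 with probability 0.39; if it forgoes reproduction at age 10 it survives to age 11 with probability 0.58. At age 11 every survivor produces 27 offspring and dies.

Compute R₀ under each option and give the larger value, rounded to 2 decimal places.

breed at age 10: R₀ = 0.71 × (4 + 0.39 × 27) = 0.71 × 14.5300 = 10.3163
delay to age 11: R₀ = 0.71 × (0.58 × 27) = 0.71 × 15.6600 = 11.1186
Higher: delay to age 11 (11.1186).

11.12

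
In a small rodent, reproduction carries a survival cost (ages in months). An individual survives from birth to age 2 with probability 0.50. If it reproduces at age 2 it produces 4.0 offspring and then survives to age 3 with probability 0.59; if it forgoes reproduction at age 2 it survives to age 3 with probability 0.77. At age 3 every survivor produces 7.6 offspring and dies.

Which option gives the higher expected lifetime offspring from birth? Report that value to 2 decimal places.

breed at age 2: R₀ = 0.50 × (4.0 + 0.59 × 7.6) = 0.50 × 8.4840 = 4.2420
delay to age 3: R₀ = 0.50 × (0.77 × 7.6) = 0.50 × 5.8520 = 2.9260
Higher: breed at age 2 (4.2420).

4.24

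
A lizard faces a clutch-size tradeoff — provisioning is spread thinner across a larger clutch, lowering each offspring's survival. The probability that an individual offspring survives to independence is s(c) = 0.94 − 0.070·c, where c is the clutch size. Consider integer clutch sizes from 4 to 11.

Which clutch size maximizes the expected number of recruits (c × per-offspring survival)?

7

Expected recruits = c × s(c):
  c=4: 4 × 0.660 = 2.640
  c=5: 5 × 0.590 = 2.950
  c=6: 6 × 0.520 = 3.120
  c=7: 7 × 0.450 = 3.150
  c=8: 8 × 0.380 = 3.040
  c=9: 9 × 0.310 = 2.790
  c=10: 10 × 0.240 = 2.400
  c=11: 11 × 0.170 = 1.870
Maximum at c = 7 (3.150 recruits).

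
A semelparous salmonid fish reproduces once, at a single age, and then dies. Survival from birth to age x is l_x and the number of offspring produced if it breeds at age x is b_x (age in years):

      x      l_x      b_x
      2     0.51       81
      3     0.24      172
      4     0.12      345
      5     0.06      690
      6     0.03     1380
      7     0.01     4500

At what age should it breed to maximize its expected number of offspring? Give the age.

7

Expected offspring if breeding at age x = l_x × b_x:
  age 2: 0.51 × 81 = 41.310
  age 3: 0.24 × 172 = 41.280
  age 4: 0.12 × 345 = 41.400
  age 5: 0.06 × 690 = 41.400
  age 6: 0.03 × 1380 = 41.400
  age 7: 0.01 × 4500 = 45.000
Maximum at age 7 (45.000).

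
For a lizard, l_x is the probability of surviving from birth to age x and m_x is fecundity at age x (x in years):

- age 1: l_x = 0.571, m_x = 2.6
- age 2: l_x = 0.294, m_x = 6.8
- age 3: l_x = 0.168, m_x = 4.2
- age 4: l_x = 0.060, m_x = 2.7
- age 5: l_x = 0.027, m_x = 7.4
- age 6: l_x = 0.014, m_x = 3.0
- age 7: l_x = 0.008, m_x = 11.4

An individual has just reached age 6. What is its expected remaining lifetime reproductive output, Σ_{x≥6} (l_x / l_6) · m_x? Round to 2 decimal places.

l_6 = 0.014. Conditional survival from age 6 to x is l_x / l_6.
  x=6: (0.014/0.014) × 3.0 = 3.0000
  x=7: (0.008/0.014) × 11.4 = 6.5143
Sum = 3.0000 + 6.5143 = 9.5143

9.51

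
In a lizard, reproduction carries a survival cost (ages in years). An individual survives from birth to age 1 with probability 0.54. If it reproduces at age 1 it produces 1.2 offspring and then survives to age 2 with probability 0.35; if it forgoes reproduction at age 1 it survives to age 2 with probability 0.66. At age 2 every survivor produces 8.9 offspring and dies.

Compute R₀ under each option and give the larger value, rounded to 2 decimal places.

breed at age 1: R₀ = 0.54 × (1.2 + 0.35 × 8.9) = 0.54 × 4.3150 = 2.3301
delay to age 2: R₀ = 0.54 × (0.66 × 8.9) = 0.54 × 5.8740 = 3.1720
Higher: delay to age 2 (3.1720).

3.17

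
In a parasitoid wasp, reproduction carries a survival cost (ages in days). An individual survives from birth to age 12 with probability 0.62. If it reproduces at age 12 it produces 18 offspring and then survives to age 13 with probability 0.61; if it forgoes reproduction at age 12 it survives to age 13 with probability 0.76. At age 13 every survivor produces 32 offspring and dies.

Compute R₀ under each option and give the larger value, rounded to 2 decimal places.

breed at age 12: R₀ = 0.62 × (18 + 0.61 × 32) = 0.62 × 37.5200 = 23.2624
delay to age 13: R₀ = 0.62 × (0.76 × 32) = 0.62 × 24.3200 = 15.0784
Higher: breed at age 12 (23.2624).

23.26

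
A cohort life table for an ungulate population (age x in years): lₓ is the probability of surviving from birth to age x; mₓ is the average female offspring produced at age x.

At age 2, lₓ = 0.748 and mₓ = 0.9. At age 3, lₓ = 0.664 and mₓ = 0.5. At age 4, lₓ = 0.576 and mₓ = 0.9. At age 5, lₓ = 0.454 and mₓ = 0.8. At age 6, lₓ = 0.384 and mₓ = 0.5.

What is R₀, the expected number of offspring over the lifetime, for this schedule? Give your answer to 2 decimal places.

2.08

R₀ = Σ lₓ mₓ:
  age 2: 0.748 × 0.9 = 0.6732
  age 3: 0.664 × 0.5 = 0.3320
  age 4: 0.576 × 0.9 = 0.5184
  age 5: 0.454 × 0.8 = 0.3632
  age 6: 0.384 × 0.5 = 0.1920
R₀ = 0.6732 + 0.3320 + 0.5184 + 0.3632 + 0.1920 = 2.0788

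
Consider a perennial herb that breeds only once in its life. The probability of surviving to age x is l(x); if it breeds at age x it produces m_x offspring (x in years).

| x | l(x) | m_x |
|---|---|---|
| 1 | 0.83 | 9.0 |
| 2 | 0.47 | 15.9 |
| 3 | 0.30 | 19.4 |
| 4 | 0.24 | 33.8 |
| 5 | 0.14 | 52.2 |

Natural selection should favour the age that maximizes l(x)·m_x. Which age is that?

Expected offspring if breeding at age x = l(x) × m_x:
  age 1: 0.83 × 9.0 = 7.470
  age 2: 0.47 × 15.9 = 7.473
  age 3: 0.30 × 19.4 = 5.820
  age 4: 0.24 × 33.8 = 8.112
  age 5: 0.14 × 52.2 = 7.308
Maximum at age 4 (8.112).

4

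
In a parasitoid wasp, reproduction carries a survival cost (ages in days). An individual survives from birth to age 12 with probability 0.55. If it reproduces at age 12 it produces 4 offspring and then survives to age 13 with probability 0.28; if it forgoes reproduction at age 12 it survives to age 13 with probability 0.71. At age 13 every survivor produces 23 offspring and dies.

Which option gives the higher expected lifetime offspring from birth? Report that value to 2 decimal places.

8.98

breed at age 12: R₀ = 0.55 × (4 + 0.28 × 23) = 0.55 × 10.4400 = 5.7420
delay to age 13: R₀ = 0.55 × (0.71 × 23) = 0.55 × 16.3300 = 8.9815
Higher: delay to age 13 (8.9815).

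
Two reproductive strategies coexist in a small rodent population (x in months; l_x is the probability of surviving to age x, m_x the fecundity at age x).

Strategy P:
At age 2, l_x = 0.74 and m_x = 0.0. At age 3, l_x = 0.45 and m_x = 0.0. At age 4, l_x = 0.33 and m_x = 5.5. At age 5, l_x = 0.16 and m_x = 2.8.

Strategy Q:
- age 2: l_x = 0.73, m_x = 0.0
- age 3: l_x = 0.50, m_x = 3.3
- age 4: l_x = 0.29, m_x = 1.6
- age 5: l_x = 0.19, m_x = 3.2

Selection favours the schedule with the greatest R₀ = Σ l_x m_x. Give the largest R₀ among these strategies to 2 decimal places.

Strategy P: R₀ = 0.74×0.0 + 0.45×0.0 + 0.33×5.5 + 0.16×2.8 = 2.2630
Strategy Q: R₀ = 0.73×0.0 + 0.50×3.3 + 0.29×1.6 + 0.19×3.2 = 2.7220
Highest R₀: strategy Q with 2.7220.

2.72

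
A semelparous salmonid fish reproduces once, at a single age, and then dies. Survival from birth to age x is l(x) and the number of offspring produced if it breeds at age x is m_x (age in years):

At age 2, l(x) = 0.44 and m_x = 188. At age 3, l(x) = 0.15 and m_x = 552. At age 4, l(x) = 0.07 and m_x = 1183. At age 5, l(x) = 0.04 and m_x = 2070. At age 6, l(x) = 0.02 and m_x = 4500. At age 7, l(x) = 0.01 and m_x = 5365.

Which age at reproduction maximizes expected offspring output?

6

Expected offspring if breeding at age x = l(x) × m_x:
  age 2: 0.44 × 188 = 82.720
  age 3: 0.15 × 552 = 82.800
  age 4: 0.07 × 1183 = 82.810
  age 5: 0.04 × 2070 = 82.800
  age 6: 0.02 × 4500 = 90.000
  age 7: 0.01 × 5365 = 53.650
Maximum at age 6 (90.000).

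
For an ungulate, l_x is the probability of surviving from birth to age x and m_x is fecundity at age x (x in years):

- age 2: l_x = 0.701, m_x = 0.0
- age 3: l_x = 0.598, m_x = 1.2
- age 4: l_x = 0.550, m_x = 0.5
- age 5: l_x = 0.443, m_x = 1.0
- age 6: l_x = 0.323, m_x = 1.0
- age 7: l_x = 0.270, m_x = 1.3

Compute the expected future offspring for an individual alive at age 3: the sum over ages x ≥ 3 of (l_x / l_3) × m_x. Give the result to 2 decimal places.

3.53

l_3 = 0.598. Conditional survival from age 3 to x is l_x / l_3.
  x=3: (0.598/0.598) × 1.2 = 1.2000
  x=4: (0.550/0.598) × 0.5 = 0.4599
  x=5: (0.443/0.598) × 1.0 = 0.7408
  x=6: (0.323/0.598) × 1.0 = 0.5401
  x=7: (0.270/0.598) × 1.3 = 0.5870
Sum = 1.2000 + 0.4599 + 0.7408 + 0.5401 + 0.5870 = 3.5278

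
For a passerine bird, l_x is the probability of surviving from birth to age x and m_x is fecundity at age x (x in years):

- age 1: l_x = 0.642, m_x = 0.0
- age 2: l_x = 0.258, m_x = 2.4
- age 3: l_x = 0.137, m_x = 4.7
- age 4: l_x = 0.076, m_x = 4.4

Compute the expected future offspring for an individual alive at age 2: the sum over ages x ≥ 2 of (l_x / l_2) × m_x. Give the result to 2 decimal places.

6.19

l_2 = 0.258. Conditional survival from age 2 to x is l_x / l_2.
  x=2: (0.258/0.258) × 2.4 = 2.4000
  x=3: (0.137/0.258) × 4.7 = 2.4957
  x=4: (0.076/0.258) × 4.4 = 1.2961
Sum = 2.4000 + 2.4957 + 1.2961 = 6.1919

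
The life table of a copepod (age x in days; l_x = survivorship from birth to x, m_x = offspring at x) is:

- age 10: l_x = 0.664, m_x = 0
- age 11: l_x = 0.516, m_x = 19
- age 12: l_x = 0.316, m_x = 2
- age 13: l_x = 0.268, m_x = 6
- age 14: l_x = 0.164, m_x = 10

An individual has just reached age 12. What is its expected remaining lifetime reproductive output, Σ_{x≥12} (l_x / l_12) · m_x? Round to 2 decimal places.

l_12 = 0.316. Conditional survival from age 12 to x is l_x / l_12.
  x=12: (0.316/0.316) × 2 = 2.0000
  x=13: (0.268/0.316) × 6 = 5.0886
  x=14: (0.164/0.316) × 10 = 5.1899
Sum = 2.0000 + 5.0886 + 5.1899 = 12.2785

12.28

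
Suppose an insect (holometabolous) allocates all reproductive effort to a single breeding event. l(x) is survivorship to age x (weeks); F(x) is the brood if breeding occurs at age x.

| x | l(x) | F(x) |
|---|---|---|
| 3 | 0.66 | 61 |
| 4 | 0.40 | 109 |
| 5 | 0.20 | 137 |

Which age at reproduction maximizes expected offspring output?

4

Expected offspring if breeding at age x = l(x) × F(x):
  age 3: 0.66 × 61 = 40.260
  age 4: 0.40 × 109 = 43.600
  age 5: 0.20 × 137 = 27.400
Maximum at age 4 (43.600).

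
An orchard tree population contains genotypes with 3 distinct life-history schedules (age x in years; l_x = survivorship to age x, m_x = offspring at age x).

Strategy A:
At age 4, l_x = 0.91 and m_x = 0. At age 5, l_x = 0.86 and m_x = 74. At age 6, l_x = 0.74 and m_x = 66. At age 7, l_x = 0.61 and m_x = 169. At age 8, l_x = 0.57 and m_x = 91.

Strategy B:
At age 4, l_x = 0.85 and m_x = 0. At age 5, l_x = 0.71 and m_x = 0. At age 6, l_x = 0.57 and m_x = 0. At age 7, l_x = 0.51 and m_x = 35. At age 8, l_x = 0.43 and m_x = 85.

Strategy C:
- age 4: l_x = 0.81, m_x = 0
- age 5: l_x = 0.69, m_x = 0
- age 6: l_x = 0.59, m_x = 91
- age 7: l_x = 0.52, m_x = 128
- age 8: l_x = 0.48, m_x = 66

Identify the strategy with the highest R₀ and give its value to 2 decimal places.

Strategy A: R₀ = 0.91×0 + 0.86×74 + 0.74×66 + 0.61×169 + 0.57×91 = 267.4400
Strategy B: R₀ = 0.85×0 + 0.71×0 + 0.57×0 + 0.51×35 + 0.43×85 = 54.4000
Strategy C: R₀ = 0.81×0 + 0.69×0 + 0.59×91 + 0.52×128 + 0.48×66 = 151.9300
Highest R₀: strategy A with 267.4400.

267.44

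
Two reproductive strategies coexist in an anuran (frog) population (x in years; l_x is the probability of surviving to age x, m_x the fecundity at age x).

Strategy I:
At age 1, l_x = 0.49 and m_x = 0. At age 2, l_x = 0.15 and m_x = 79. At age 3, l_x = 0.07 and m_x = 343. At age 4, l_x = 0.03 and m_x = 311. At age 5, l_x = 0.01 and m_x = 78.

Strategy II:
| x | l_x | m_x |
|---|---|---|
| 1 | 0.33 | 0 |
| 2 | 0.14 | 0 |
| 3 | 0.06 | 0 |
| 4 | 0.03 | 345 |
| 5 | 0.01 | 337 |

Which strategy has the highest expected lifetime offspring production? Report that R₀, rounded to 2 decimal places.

Strategy I: R₀ = 0.49×0 + 0.15×79 + 0.07×343 + 0.03×311 + 0.01×78 = 45.9700
Strategy II: R₀ = 0.33×0 + 0.14×0 + 0.06×0 + 0.03×345 + 0.01×337 = 13.7200
Highest R₀: strategy I with 45.9700.

45.97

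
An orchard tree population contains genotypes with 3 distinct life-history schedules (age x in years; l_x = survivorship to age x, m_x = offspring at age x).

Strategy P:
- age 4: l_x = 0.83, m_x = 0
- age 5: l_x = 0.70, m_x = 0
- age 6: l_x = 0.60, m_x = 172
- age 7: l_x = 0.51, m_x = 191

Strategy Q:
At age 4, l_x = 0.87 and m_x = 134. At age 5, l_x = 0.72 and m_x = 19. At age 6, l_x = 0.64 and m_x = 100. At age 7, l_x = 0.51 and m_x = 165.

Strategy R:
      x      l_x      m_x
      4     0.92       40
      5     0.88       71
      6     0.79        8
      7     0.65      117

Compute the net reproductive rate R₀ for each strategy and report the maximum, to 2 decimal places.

Strategy P: R₀ = 0.83×0 + 0.70×0 + 0.60×172 + 0.51×191 = 200.6100
Strategy Q: R₀ = 0.87×134 + 0.72×19 + 0.64×100 + 0.51×165 = 278.4100
Strategy R: R₀ = 0.92×40 + 0.88×71 + 0.79×8 + 0.65×117 = 181.6500
Highest R₀: strategy Q with 278.4100.

278.41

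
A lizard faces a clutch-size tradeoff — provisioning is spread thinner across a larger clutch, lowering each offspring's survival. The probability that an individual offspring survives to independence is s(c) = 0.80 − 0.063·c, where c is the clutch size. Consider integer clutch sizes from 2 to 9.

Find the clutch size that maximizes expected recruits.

6

Expected recruits = c × s(c):
  c=2: 2 × 0.674 = 1.348
  c=3: 3 × 0.611 = 1.833
  c=4: 4 × 0.548 = 2.192
  c=5: 5 × 0.485 = 2.425
  c=6: 6 × 0.422 = 2.532
  c=7: 7 × 0.359 = 2.513
  c=8: 8 × 0.296 = 2.368
  c=9: 9 × 0.233 = 2.097
Maximum at c = 6 (2.532 recruits).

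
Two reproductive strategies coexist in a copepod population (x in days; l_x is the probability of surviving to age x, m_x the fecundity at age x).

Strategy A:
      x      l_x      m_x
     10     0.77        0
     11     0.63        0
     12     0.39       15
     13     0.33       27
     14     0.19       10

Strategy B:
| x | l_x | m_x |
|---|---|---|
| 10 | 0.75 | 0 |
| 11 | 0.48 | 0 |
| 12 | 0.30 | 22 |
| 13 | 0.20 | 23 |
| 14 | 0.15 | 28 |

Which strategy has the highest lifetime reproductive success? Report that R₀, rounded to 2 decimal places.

16.66

Strategy A: R₀ = 0.77×0 + 0.63×0 + 0.39×15 + 0.33×27 + 0.19×10 = 16.6600
Strategy B: R₀ = 0.75×0 + 0.48×0 + 0.30×22 + 0.20×23 + 0.15×28 = 15.4000
Highest R₀: strategy A with 16.6600.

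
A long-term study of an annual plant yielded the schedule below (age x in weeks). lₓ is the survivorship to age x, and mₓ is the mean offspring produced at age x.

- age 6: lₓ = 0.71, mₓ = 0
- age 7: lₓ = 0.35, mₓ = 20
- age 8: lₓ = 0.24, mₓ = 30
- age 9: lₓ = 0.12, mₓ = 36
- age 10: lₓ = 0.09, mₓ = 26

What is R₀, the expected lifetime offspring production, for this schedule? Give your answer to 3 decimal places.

R₀ = Σ lₓ mₓ:
  age 6: 0.71 × 0 = 0.0000
  age 7: 0.35 × 20 = 7.0000
  age 8: 0.24 × 30 = 7.2000
  age 9: 0.12 × 36 = 4.3200
  age 10: 0.09 × 26 = 2.3400
R₀ = 0.0000 + 7.0000 + 7.2000 + 4.3200 + 2.3400 = 20.8600

20.860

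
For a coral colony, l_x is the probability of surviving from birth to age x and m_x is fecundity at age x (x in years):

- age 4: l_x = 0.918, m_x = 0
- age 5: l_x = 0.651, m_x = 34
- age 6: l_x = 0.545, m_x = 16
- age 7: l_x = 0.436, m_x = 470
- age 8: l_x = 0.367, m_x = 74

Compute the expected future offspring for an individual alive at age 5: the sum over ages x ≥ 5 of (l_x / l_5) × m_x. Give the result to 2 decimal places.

l_5 = 0.651. Conditional survival from age 5 to x is l_x / l_5.
  x=5: (0.651/0.651) × 34 = 34.0000
  x=6: (0.545/0.651) × 16 = 13.3948
  x=7: (0.436/0.651) × 470 = 314.7773
  x=8: (0.367/0.651) × 74 = 41.7174
Sum = 34.0000 + 13.3948 + 314.7773 + 41.7174 = 403.8894

403.89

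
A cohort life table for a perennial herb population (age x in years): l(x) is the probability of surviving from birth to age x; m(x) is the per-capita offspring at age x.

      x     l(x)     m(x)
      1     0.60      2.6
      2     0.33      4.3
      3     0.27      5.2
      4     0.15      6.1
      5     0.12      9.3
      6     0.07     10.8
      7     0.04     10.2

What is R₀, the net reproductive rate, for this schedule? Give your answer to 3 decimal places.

R₀ = Σ l(x) m(x):
  age 1: 0.60 × 2.6 = 1.5600
  age 2: 0.33 × 4.3 = 1.4190
  age 3: 0.27 × 5.2 = 1.4040
  age 4: 0.15 × 6.1 = 0.9150
  age 5: 0.12 × 9.3 = 1.1160
  age 6: 0.07 × 10.8 = 0.7560
  age 7: 0.04 × 10.2 = 0.4080
R₀ = 1.5600 + 1.4190 + 1.4040 + 0.9150 + 1.1160 + 0.7560 + 0.4080 = 7.5780

7.578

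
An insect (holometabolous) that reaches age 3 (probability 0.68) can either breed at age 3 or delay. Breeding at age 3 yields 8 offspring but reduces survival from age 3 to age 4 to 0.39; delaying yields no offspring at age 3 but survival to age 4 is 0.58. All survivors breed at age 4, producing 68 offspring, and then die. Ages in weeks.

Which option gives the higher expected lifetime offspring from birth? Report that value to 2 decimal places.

breed at age 3: R₀ = 0.68 × (8 + 0.39 × 68) = 0.68 × 34.5200 = 23.4736
delay to age 4: R₀ = 0.68 × (0.58 × 68) = 0.68 × 39.4400 = 26.8192
Higher: delay to age 4 (26.8192).

26.82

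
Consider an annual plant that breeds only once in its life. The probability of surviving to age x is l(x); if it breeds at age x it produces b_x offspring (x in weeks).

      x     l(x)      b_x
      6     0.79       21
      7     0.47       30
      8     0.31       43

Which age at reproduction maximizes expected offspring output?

6

Expected offspring if breeding at age x = l(x) × b_x:
  age 6: 0.79 × 21 = 16.590
  age 7: 0.47 × 30 = 14.100
  age 8: 0.31 × 43 = 13.330
Maximum at age 6 (16.590).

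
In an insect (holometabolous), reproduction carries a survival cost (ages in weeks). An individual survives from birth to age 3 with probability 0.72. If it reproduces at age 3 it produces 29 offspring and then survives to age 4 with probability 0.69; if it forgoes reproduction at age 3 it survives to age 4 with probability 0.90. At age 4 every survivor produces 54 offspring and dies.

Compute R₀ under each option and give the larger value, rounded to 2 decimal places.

breed at age 3: R₀ = 0.72 × (29 + 0.69 × 54) = 0.72 × 66.2600 = 47.7072
delay to age 4: R₀ = 0.72 × (0.90 × 54) = 0.72 × 48.6000 = 34.9920
Higher: breed at age 3 (47.7072).

47.71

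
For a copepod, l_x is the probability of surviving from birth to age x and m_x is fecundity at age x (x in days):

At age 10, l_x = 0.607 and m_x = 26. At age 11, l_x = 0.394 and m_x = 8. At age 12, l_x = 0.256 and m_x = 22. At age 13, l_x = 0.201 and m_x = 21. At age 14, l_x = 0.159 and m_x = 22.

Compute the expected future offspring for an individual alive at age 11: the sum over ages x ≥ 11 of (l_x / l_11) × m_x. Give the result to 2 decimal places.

l_11 = 0.394. Conditional survival from age 11 to x is l_x / l_11.
  x=11: (0.394/0.394) × 8 = 8.0000
  x=12: (0.256/0.394) × 22 = 14.2944
  x=13: (0.201/0.394) × 21 = 10.7132
  x=14: (0.159/0.394) × 22 = 8.8782
Sum = 8.0000 + 14.2944 + 10.7132 + 8.8782 = 41.8858

41.89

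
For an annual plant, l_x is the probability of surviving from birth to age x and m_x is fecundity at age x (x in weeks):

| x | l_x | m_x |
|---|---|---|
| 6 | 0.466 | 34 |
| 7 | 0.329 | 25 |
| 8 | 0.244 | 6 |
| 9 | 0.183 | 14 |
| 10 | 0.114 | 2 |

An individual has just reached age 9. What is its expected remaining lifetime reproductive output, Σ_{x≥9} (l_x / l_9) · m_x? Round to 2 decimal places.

15.25

l_9 = 0.183. Conditional survival from age 9 to x is l_x / l_9.
  x=9: (0.183/0.183) × 14 = 14.0000
  x=10: (0.114/0.183) × 2 = 1.2459
Sum = 14.0000 + 1.2459 = 15.2459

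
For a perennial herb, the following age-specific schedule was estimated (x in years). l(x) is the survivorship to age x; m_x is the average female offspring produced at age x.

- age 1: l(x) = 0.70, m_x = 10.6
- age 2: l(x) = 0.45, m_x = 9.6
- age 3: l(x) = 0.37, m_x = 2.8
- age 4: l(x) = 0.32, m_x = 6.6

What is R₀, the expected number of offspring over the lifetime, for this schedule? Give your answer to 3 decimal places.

14.888

R₀ = Σ l(x) m_x:
  age 1: 0.70 × 10.6 = 7.4200
  age 2: 0.45 × 9.6 = 4.3200
  age 3: 0.37 × 2.8 = 1.0360
  age 4: 0.32 × 6.6 = 2.1120
R₀ = 7.4200 + 4.3200 + 1.0360 + 2.1120 = 14.8880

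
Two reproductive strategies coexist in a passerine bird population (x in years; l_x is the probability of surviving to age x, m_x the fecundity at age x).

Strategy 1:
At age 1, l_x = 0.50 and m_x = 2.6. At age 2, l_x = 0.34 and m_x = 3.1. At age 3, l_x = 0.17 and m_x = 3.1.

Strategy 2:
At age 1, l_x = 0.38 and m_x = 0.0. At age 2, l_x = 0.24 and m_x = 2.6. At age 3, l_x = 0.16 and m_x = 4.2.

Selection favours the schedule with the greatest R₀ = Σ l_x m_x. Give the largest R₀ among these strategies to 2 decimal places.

2.88

Strategy 1: R₀ = 0.50×2.6 + 0.34×3.1 + 0.17×3.1 = 2.8810
Strategy 2: R₀ = 0.38×0.0 + 0.24×2.6 + 0.16×4.2 = 1.2960
Highest R₀: strategy 1 with 2.8810.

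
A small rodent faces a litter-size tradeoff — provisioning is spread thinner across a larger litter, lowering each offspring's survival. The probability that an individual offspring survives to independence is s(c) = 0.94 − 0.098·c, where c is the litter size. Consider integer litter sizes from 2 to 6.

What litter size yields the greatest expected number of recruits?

5

Expected recruits = c × s(c):
  c=2: 2 × 0.744 = 1.488
  c=3: 3 × 0.646 = 1.938
  c=4: 4 × 0.548 = 2.192
  c=5: 5 × 0.450 = 2.250
  c=6: 6 × 0.352 = 2.112
Maximum at c = 5 (2.250 recruits).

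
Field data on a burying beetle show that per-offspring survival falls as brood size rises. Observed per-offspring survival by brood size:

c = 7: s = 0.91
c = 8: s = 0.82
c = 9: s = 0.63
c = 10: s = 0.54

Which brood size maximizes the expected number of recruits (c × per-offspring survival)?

8

Expected recruits = c × s(c):
  c=7: 7 × 0.91 = 6.370
  c=8: 8 × 0.82 = 6.560
  c=9: 9 × 0.63 = 5.670
  c=10: 10 × 0.54 = 5.400
Maximum at c = 8 (6.560 recruits).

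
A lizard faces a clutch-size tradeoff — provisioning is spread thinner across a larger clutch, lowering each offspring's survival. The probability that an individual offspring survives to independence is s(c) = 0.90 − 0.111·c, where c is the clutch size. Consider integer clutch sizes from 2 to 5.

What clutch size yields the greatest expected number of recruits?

Expected recruits = c × s(c):
  c=2: 2 × 0.678 = 1.356
  c=3: 3 × 0.567 = 1.701
  c=4: 4 × 0.456 = 1.824
  c=5: 5 × 0.345 = 1.725
Maximum at c = 4 (1.824 recruits).

4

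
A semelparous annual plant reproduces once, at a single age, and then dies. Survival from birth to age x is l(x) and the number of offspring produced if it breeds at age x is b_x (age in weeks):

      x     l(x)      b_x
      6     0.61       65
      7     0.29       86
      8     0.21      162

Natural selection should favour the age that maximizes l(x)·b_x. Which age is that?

Expected offspring if breeding at age x = l(x) × b_x:
  age 6: 0.61 × 65 = 39.650
  age 7: 0.29 × 86 = 24.940
  age 8: 0.21 × 162 = 34.020
Maximum at age 6 (39.650).

6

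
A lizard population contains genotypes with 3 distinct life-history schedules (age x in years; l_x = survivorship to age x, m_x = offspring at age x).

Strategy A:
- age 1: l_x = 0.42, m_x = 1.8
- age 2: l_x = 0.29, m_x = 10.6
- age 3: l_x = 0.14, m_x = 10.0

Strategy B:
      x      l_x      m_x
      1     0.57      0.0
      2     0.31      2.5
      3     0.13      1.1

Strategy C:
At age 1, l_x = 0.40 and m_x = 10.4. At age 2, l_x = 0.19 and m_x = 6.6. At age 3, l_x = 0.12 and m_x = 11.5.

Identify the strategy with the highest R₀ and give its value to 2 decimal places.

Strategy A: R₀ = 0.42×1.8 + 0.29×10.6 + 0.14×10.0 = 5.2300
Strategy B: R₀ = 0.57×0.0 + 0.31×2.5 + 0.13×1.1 = 0.9180
Strategy C: R₀ = 0.40×10.4 + 0.19×6.6 + 0.12×11.5 = 6.7940
Highest R₀: strategy C with 6.7940.

6.79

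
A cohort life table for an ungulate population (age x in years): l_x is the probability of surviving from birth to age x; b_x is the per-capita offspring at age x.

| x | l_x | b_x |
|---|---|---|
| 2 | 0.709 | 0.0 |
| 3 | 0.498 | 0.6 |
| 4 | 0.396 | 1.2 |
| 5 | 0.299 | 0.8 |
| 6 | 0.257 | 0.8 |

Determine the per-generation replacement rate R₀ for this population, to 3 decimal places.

R₀ = Σ l_x b_x:
  age 2: 0.709 × 0.0 = 0.0000
  age 3: 0.498 × 0.6 = 0.2988
  age 4: 0.396 × 1.2 = 0.4752
  age 5: 0.299 × 0.8 = 0.2392
  age 6: 0.257 × 0.8 = 0.2056
R₀ = 0.0000 + 0.2988 + 0.4752 + 0.2392 + 0.2056 = 1.2188

1.219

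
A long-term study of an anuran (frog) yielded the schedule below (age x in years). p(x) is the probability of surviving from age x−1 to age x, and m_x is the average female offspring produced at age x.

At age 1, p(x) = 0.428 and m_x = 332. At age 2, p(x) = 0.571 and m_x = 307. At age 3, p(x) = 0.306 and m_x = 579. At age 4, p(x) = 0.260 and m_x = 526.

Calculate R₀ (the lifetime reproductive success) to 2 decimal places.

Survivorship from birth: l_x = p_1·p_2·…·p_x.
  l_1 = 0.42800
  l_2 = 0.24439
  l_3 = 0.07478
  l_4 = 0.01944
R₀ = Σ l_x m_x:
  age 1: 0.42800 × 332 = 142.0960
  age 2: 0.24439 × 307 = 75.0277
  age 3: 0.07478 × 579 = 43.2976
  age 4: 0.01944 × 526 = 10.2254
R₀ = 142.0960 + 75.0277 + 43.2976 + 10.2254 = 270.6468

270.65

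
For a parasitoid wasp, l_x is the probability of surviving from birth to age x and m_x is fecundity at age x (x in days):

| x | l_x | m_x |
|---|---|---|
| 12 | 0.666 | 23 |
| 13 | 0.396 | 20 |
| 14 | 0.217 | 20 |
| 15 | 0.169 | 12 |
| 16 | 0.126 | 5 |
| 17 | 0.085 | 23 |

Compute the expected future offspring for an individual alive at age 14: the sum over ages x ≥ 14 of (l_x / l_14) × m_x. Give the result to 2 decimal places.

41.26

l_14 = 0.217. Conditional survival from age 14 to x is l_x / l_14.
  x=14: (0.217/0.217) × 20 = 20.0000
  x=15: (0.169/0.217) × 12 = 9.3456
  x=16: (0.126/0.217) × 5 = 2.9032
  x=17: (0.085/0.217) × 23 = 9.0092
Sum = 20.0000 + 9.3456 + 2.9032 + 9.0092 = 41.2581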